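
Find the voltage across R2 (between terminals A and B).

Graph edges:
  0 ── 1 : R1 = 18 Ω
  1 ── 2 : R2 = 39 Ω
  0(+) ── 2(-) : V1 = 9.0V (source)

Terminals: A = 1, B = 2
R1 and R2 are in series across V1 (node 0 → node 1 → node 2), and the output A–B is taken across R2, so this is a voltage divider.
Series current: I = V1/(R1 + R2) = 9/(18 + 39) = 9/57 = 0.1579 A
V_R2 = I × R2 = V1 × R2/(R1 + R2) = 9 × 39/57 = 6.158 V

Final answer: 6.158 V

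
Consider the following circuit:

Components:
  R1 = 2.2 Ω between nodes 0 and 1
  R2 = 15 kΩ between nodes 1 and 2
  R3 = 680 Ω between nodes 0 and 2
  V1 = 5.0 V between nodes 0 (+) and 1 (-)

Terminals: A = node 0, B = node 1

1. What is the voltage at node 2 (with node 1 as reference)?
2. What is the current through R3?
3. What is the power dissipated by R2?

Nodal analysis, taking node 1 as the 0 V reference.
Source V1 fixes V_0 = 5 V.
KCL at each unknown node (sum of currents leaving = 0; resistances in Ω):
  Node 2: (V_2 - 0)/15000 + (V_2 - 5)/680 = 0
Collecting terms: 0.001537 × V_2 = 0.007353  =>  V_2 = 4.783 V
Part 1:
  Read off the nodal solution: V_2 = 4.783 V
Part 2:
  I_R3 = (V_0 - V_2)/R3 = (5 - 4.783)/680 = 0.0003189 A
  Magnitude: I_R3 = 0.0003189 A
Part 3:
  I_R2 = (V_1 - V_2)/R2 = (0 - 4.783)/15000 = -0.0003189 A
  P_R2 = I_R2² × R2 = (-0.0003189)² × 15000 = 0.001525 W

Final answers:
1. V_2 = 4.783 V
2. I_R3 = 0.0003189 A
3. P_R2 = 0.001525 W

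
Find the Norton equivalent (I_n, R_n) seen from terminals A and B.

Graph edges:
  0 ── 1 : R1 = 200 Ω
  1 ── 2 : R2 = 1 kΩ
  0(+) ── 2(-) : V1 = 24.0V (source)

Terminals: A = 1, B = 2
Find the Thévenin equivalent first; then I_n = V_th/R_th and R_n = R_th.
Step 1 — V_th is the open-circuit voltage V_A - V_B (nothing connected across the terminals).
Nodal analysis, taking node 2 as the 0 V reference.
Source V1 fixes V_0 = 24 V.
KCL at each unknown node (sum of currents leaving = 0; resistances in Ω):
  Node 1: (V_1 - 24)/200 + (V_1 - 0)/1000 = 0
Collecting terms: 0.006 × V_1 = 0.12  =>  V_1 = 20 V
V_th = V_1 - V_2 = 20 - 0 = 20 V
Step 2 — R_th: zero the source — replace V1 by a short circuit (node 2 merges into node 0) — and find the resistance seen between A (node 1) and B (node 0).
Reduce the network between node 1 (A) and node 0 (B) by series/parallel combination:
  Rp1 = R1 ‖ R2 (parallel, both between nodes 0 and 1) = 1/(1/200 + 1/1000) = 166.7 Ω
R_th = 166.7 Ω
I_n = V_th/R_th = 20/166.7 = 0.12 A, and R_n = R_th = 166.7 Ω

Final answer: I_n = 0.12 A, R_n = 166.7 Ω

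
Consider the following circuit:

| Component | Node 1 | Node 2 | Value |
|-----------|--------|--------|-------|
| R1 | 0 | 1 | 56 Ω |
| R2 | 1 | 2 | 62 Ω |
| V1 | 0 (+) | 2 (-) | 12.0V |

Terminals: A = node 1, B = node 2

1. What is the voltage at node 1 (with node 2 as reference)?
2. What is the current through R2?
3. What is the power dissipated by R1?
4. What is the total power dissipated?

Nodal analysis, taking node 2 as the 0 V reference.
Source V1 fixes V_0 = 12 V.
KCL at each unknown node (sum of currents leaving = 0; resistances in Ω):
  Node 1: (V_1 - 12)/56 + (V_1 - 0)/62 = 0
Collecting terms: 0.03399 × V_1 = 0.2143  =>  V_1 = 6.305 V
Part 1:
  Read off the nodal solution: V_1 = 6.305 V
Part 2:
  I_R2 = (V_1 - V_2)/R2 = (6.305 - 0)/62 = 0.1017 A
  Magnitude: I_R2 = 0.1017 A
Part 3:
  I_R1 = (V_0 - V_1)/R1 = (12 - 6.305)/56 = 0.1017 A
  P_R1 = I_R1² × R1 = (0.1017)² × 56 = 0.5791 W
Part 4:
  Power in each resistor, P = (ΔV)²/R:
    P_R1 = (12 - 6.305)²/56 = 0.5791 W
    P_R2 = (6.305 - 0)²/62 = 0.6412 W
  P_total = P_R1 + P_R2 = 1.22 W

Final answers:
1. V_1 = 6.305 V
2. I_R2 = 0.1017 A
3. P_R1 = 0.5791 W
4. P_total = 1.22 W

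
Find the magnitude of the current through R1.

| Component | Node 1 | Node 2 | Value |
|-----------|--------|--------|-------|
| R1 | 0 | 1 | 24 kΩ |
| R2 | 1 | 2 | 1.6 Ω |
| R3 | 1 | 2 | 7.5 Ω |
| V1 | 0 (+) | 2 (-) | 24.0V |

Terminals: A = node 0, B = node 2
Nodal analysis, taking node 2 as the 0 V reference.
Source V1 fixes V_0 = 24 V.
KCL at each unknown node (sum of currents leaving = 0; resistances in Ω):
  Node 1: (V_1 - 24)/24000 + (V_1 - 0)/1.6 + (V_1 - 0)/7.5 = 0
Collecting terms: 0.7584 × V_1 = 0.001  =>  V_1 = 0.001319 V
I_R1 = (V_0 - V_1)/R1 = (24 - 0.001319)/24000 = 0.0009999 A
|I_R1| = 0.0009999 A

Final answer: |I_R1| = 0.0009999 A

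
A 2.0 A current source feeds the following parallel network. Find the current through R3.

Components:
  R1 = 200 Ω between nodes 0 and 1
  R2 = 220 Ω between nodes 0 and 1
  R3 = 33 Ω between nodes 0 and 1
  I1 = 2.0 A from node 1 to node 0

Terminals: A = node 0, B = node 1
All resistors sit directly between nodes 0 and 1, so they are in parallel and share one voltage V; the full source current 2 A splits among them.
1/R_par = 1/200 + 1/220 + 1/33 = 0.03985 S  =>  R_par = 25.1 Ω
V = I × R_par = 2 × 25.1 = 50.19 V
I_R3 = V/R3 = 50.19/33 = 1.521 A

Final answer: 1.521 A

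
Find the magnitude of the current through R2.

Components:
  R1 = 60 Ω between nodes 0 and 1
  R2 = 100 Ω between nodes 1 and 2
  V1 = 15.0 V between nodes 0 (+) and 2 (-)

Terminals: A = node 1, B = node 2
Nodal analysis, taking node 2 as the 0 V reference.
Source V1 fixes V_0 = 15 V.
KCL at each unknown node (sum of currents leaving = 0; resistances in Ω):
  Node 1: (V_1 - 15)/60 + (V_1 - 0)/100 = 0
Collecting terms: 0.02667 × V_1 = 0.25  =>  V_1 = 9.375 V
I_R2 = (V_1 - V_2)/R2 = (9.375 - 0)/100 = 0.09375 A
|I_R2| = 0.09375 A

Final answer: |I_R2| = 0.09375 A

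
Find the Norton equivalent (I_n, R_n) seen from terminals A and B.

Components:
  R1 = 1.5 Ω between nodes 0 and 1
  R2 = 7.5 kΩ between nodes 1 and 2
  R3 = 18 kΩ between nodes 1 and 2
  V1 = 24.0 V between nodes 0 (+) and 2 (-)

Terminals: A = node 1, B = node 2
Find the Thévenin equivalent first; then I_n = V_th/R_th and R_n = R_th.
Step 1 — V_th is the open-circuit voltage V_A - V_B (nothing connected across the terminals).
Nodal analysis, taking node 2 as the 0 V reference.
Source V1 fixes V_0 = 24 V.
KCL at each unknown node (sum of currents leaving = 0; resistances in Ω):
  Node 1: (V_1 - 24)/1.5 + (V_1 - 0)/7500 + (V_1 - 0)/18000 = 0
Collecting terms: 0.6669 × V_1 = 16  =>  V_1 = 23.99 V
V_th = V_1 - V_2 = 23.99 - 0 = 23.99 V
Step 2 — R_th: zero the source — replace V1 by a short circuit (node 2 merges into node 0) — and find the resistance seen between A (node 1) and B (node 0).
Reduce the network between node 1 (A) and node 0 (B) by series/parallel combination:
  Rp1 = R1 ‖ R2 ‖ R3 (parallel, all between nodes 0 and 1) = 1/(1/1.5 + 1/7500 + 1/18000) = 1.5 Ω
R_th = 1.5 Ω
I_n = V_th/R_th = 23.99/1.5 = 16 A, and R_n = R_th = 1.5 Ω

Final answer: I_n = 16 A, R_n = 1.5 Ω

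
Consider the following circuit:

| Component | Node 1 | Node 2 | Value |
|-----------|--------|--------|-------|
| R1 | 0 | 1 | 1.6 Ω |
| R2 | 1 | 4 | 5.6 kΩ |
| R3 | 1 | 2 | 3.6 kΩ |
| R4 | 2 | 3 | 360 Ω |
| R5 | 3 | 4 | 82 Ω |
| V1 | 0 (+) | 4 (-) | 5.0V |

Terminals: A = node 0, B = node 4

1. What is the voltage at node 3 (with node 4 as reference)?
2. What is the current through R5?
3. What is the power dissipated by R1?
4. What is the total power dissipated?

Nodal analysis, taking node 4 as the 0 V reference.
Source V1 fixes V_0 = 5 V.
KCL at each unknown node (sum of currents leaving = 0; resistances in Ω):
  Node 1: (V_1 - 5)/1.6 + (V_1 - 0)/5600 + (V_1 - V_2)/3600 = 0
  Node 2: (V_2 - V_1)/3600 + (V_2 - V_3)/360 = 0
  Node 3: (V_3 - V_2)/360 + (V_3 - 0)/82 = 0
Collecting terms (coefficients in siemens):
  0.6255·V_1 - 0.0002778·V_2 = 3.125
  0.003056·V_2 - 0.0002778·V_1 - 0.002778·V_3 = 0
  0.01497·V_3 - 0.002778·V_2 = 0
Solving these 3 simultaneous equations (Gaussian elimination) gives:
  V_1 = 4.997 V, V_2 = 0.5464 V, V_3 = 0.1014 V
Part 1:
  Read off the nodal solution: V_3 = 0.1014 V
Part 2:
  I_R5 = (V_3 - V_4)/R5 = (0.1014 - 0)/82 = 0.001236 A
  Magnitude: I_R5 = 0.001236 A
Part 3:
  I_R1 = (V_0 - V_1)/R1 = (5 - 4.997)/1.6 = 0.002128 A
  P_R1 = I_R1² × R1 = (0.002128)² × 1.6 = 0.000007248 W
Part 4:
  Power in each resistor, P = (ΔV)²/R:
    P_R1 = (5 - 4.997)²/1.6 = 0.000007248 W
    P_R2 = (4.997 - 0)²/5600 = 0.004458 W
    P_R3 = (4.997 - 0.5464)²/3600 = 0.005501 W
    P_R4 = (0.5464 - 0.1014)²/360 = 0.0005501 W
    P_R5 = (0.1014 - 0)²/82 = 0.0001253 W
  P_total = P_R1 + P_R2 + P_R3 + P_R4 + P_R5 = 0.01064 W

Final answers:
1. V_3 = 0.1014 V
2. I_R5 = 0.001236 A
3. P_R1 = 7.248e-06 W
4. P_total = 0.01064 W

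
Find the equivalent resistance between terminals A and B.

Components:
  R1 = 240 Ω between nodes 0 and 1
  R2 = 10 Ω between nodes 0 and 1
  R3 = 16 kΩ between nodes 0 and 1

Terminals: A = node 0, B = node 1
Reduce the network between node 0 (A) and node 1 (B) by series/parallel combination:
  Rp1 = R1 ‖ R2 ‖ R3 (parallel, all between nodes 0 and 1) = 1/(1/240 + 1/10 + 1/16000) = 9.594 Ω
R_eq = 9.594 Ω

Final answer: 9.594 Ω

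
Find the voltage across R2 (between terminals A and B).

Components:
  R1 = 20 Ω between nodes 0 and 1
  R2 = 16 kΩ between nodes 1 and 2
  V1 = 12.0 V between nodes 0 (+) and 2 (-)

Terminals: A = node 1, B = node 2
R1 and R2 are in series across V1 (node 0 → node 1 → node 2), and the output A–B is taken across R2, so this is a voltage divider.
Series current: I = V1/(R1 + R2) = 12/(20 + 16000) = 12/16020 = 0.0007491 A
V_R2 = I × R2 = V1 × R2/(R1 + R2) = 12 × 16000/16020 = 11.99 V

Final answer: 11.99 V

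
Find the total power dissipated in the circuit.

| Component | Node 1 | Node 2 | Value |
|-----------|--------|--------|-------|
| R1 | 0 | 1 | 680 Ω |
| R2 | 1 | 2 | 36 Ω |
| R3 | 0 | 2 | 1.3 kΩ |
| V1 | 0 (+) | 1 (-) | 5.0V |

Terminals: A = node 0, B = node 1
Nodal analysis, taking node 1 as the 0 V reference.
Source V1 fixes V_0 = 5 V.
KCL at each unknown node (sum of currents leaving = 0; resistances in Ω):
  Node 2: (V_2 - 0)/36 + (V_2 - 5)/1300 = 0
Collecting terms: 0.02855 × V_2 = 0.003846  =>  V_2 = 0.1347 V
Power in each resistor, P = (ΔV)²/R:
  P_R1 = (5 - 0)²/680 = 0.03676 W
  P_R2 = (0 - 0.1347)²/36 = 0.0005042 W
  P_R3 = (5 - 0.1347)²/1300 = 0.01821 W
P_total = P_R1 + P_R2 + P_R3 = 0.05548 W

Final answer: 0.05548 W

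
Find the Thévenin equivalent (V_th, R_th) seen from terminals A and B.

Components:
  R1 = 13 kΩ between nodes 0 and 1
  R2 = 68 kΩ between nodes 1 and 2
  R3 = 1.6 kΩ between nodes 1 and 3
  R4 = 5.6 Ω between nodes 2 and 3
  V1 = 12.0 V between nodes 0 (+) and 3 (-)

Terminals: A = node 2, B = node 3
Step 1 — V_th is the open-circuit voltage V_A - V_B (nothing connected across the terminals).
Nodal analysis, taking node 3 as the 0 V reference.
Source V1 fixes V_0 = 12 V.
KCL at each unknown node (sum of currents leaving = 0; resistances in Ω):
  Node 1: (V_1 - 12)/13000 + (V_1 - V_2)/68000 + (V_1 - 0)/1600 = 0
  Node 2: (V_2 - V_1)/68000 + (V_2 - 0)/5.6 = 0
Collecting terms (coefficients in siemens):
  0.0007166·V_1 - 0.00001471·V_2 = 0.0009231
  0.1786·V_2 - 0.00001471·V_1 = 0
Determinant D = (0.0007166)(0.1786) - (-0.00001471)(-0.00001471) = 0.000128
V_1 = [(0.0009231)(0.1786) - (-0.00001471)(0)]/D = 1.288 V
V_2 = [(0.0007166)(0) - (0.0009231)(-0.00001471)]/D = 0.0001061 V
V_th = V_2 - V_3 = 0.0001061 - 0 = 0.0001061 V
Step 2 — R_th: zero the source — replace V1 by a short circuit (node 3 merges into node 0) — and find the resistance seen between A (node 2) and B (node 0).
Reduce the network between node 2 (A) and node 0 (B) by series/parallel combination:
  Rp1 = R1 ‖ R3 (parallel, both between nodes 0 and 1) = 1/(1/13000 + 1/1600) = 1425 Ω
  Rs1 = R2 + Rp1 (series, joined only at node 1) = 68000 + 1425 = 69420 Ω
  Rp2 = R4 ‖ Rs1 (parallel, both between nodes 0 and 2) = 1/(1/5.6 + 1/69420) = 5.6 Ω
R_th = 5.6 Ω

Final answer: V_th = 0.0001061 V, R_th = 5.6 Ω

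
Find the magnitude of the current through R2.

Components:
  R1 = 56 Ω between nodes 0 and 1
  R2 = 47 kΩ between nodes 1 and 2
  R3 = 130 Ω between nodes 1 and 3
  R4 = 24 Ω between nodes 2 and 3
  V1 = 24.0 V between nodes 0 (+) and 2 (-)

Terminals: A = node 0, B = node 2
Nodal analysis, taking node 2 as the 0 V reference.
Source V1 fixes V_0 = 24 V.
KCL at each unknown node (sum of currents leaving = 0; resistances in Ω):
  Node 1: (V_1 - 24)/56 + (V_1 - 0)/47000 + (V_1 - V_3)/130 = 0
  Node 3: (V_3 - V_1)/130 + (V_3 - 0)/24 = 0
Collecting terms (coefficients in siemens):
  0.02557·V_1 - 0.007692·V_3 = 0.4286
  0.04936·V_3 - 0.007692·V_1 = 0
Determinant D = (0.02557)(0.04936) - (-0.007692)(-0.007692) = 0.001203
V_1 = [(0.4286)(0.04936) - (-0.007692)(0)]/D = 17.58 V
V_3 = [(0.02557)(0) - (0.4286)(-0.007692)]/D = 2.74 V
I_R2 = (V_1 - V_2)/R2 = (17.58 - 0)/47000 = 0.0003741 A
|I_R2| = 0.0003741 A

Final answer: |I_R2| = 0.0003741 A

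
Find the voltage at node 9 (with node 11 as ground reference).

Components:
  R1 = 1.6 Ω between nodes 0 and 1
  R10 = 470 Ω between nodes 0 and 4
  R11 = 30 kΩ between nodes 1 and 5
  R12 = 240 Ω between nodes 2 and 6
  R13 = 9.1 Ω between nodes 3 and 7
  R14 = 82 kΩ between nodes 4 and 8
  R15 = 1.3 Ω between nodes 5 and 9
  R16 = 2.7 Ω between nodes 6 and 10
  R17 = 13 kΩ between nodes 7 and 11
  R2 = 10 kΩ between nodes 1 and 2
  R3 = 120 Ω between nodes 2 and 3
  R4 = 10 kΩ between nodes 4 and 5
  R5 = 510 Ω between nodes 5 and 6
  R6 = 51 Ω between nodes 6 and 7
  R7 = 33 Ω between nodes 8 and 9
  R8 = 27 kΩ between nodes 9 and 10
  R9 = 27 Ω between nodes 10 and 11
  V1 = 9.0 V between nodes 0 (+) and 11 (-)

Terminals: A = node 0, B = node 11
Nodal analysis, taking node 11 as the 0 V reference.
Source V1 fixes V_0 = 9 V.
KCL at each unknown node (sum of currents leaving = 0; resistances in Ω):
  Node 1: (V_1 - 9)/1.6 + (V_1 - V_2)/10000 + (V_1 - V_5)/30000 = 0
  Node 2: (V_2 - V_1)/10000 + (V_2 - V_3)/120 + (V_2 - V_6)/240 = 0
  Node 3: (V_3 - V_2)/120 + (V_3 - V_7)/9.1 = 0
  Node 4: (V_4 - V_5)/10000 + (V_4 - 9)/470 + (V_4 - V_8)/82000 = 0
  Node 5: (V_5 - V_4)/10000 + (V_5 - V_6)/510 + (V_5 - V_1)/30000 + (V_5 - V_9)/1.3 = 0
  Node 6: (V_6 - V_5)/510 + (V_6 - V_7)/51 + (V_6 - V_2)/240 + (V_6 - V_10)/2.7 = 0
  Node 7: (V_7 - V_6)/51 + (V_7 - V_3)/9.1 + (V_7 - 0)/13000 = 0
  Node 8: (V_8 - V_9)/33 + (V_8 - V_4)/82000 = 0
  Node 9: (V_9 - V_8)/33 + (V_9 - V_10)/27000 + (V_9 - V_5)/1.3 = 0
  Node 10: (V_10 - V_9)/27000 + (V_10 - 0)/27 + (V_10 - V_6)/2.7 = 0
Collecting terms (coefficients in siemens):
  0.6251·V_1 - 0.0001·V_2 - 0.00003333·V_5 = 5.625
  0.0126·V_2 - 0.0001·V_1 - 0.008333·V_3 - 0.004167·V_6 = 0
  0.1182·V_3 - 0.008333·V_2 - 0.1099·V_7 = 0
  0.00224·V_4 - 0.0001·V_5 - 0.0000122·V_8 = 0.01915
  0.7713·V_5 - 0.00003333·V_1 - 0.0001·V_4 - 0.001961·V_6 - 0.7692·V_9 = 0
  0.3961·V_6 - 0.004167·V_2 - 0.001961·V_5 - 0.01961·V_7 - 0.3704·V_10 = 0
  0.1296·V_7 - 0.1099·V_3 - 0.01961·V_6 = 0
  0.03032·V_8 - 0.0000122·V_4 - 0.0303·V_9 = 0
  0.7996·V_9 - 0.7692·V_5 - 0.0303·V_8 - 0.00003704·V_10 = 0
  0.4074·V_10 - 0.3704·V_6 - 0.00003704·V_9 = 0
Solving these 10 simultaneous equations (Gaussian elimination) gives:
  V_1 = 8.998 V, V_2 = 0.1516 V, V_3 = 0.09081 V, V_4 = 8.582 V
  V_5 = 0.6456 V, V_6 = 0.06073 V, V_7 = 0.08621 V, V_8 = 0.6489 V
  V_9 = 0.6457 V, V_10 = 0.05526 V
The requested potential is V_9 = 0.6457 V.

Final answer: V_9 = 0.6457 V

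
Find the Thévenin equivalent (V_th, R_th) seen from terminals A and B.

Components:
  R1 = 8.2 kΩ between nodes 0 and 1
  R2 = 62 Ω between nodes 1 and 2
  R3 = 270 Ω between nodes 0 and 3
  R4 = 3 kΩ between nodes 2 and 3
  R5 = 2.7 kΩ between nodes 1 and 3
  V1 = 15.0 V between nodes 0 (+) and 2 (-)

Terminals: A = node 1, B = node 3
Step 1 — V_th is the open-circuit voltage V_A - V_B (nothing connected across the terminals).
Nodal analysis, taking node 2 as the 0 V reference.
Source V1 fixes V_0 = 15 V.
KCL at each unknown node (sum of currents leaving = 0; resistances in Ω):
  Node 1: (V_1 - 15)/8200 + (V_1 - 0)/62 + (V_1 - V_3)/2700 = 0
  Node 3: (V_3 - 15)/270 + (V_3 - 0)/3000 + (V_3 - V_1)/2700 = 0
Collecting terms (coefficients in siemens):
  0.01662·V_1 - 0.0003704·V_3 = 0.001829
  0.004407·V_3 - 0.0003704·V_1 = 0.05556
Determinant D = (0.01662)(0.004407) - (-0.0003704)(-0.0003704) = 0.00007312
V_1 = [(0.001829)(0.004407) - (-0.0003704)(0.05556)]/D = 0.3917 V
V_3 = [(0.01662)(0.05556) - (0.001829)(-0.0003704)]/D = 12.64 V
V_th = V_1 - V_3 = 0.3917 - 12.64 = -12.25 V
Step 2 — R_th: zero the source — replace V1 by a short circuit (node 2 merges into node 0) — and find the resistance seen between A (node 1) and B (node 3).
Reduce the network between node 1 (A) and node 3 (B) by series/parallel combination:
  Rp1 = R1 ‖ R2 (parallel, both between nodes 0 and 1) = 1/(1/8200 + 1/62) = 61.53 Ω
  Rp2 = R3 ‖ R4 (parallel, both between nodes 0 and 3) = 1/(1/270 + 1/3000) = 247.7 Ω
  Rs1 = Rp1 + Rp2 (series, joined only at node 0) = 61.53 + 247.7 = 309.2 Ω
  Rp3 = R5 ‖ Rs1 (parallel, both between nodes 1 and 3) = 1/(1/2700 + 1/309.2) = 277.5 Ω
R_th = 277.5 Ω

Final answer: V_th = -12.25 V, R_th = 277.5 Ω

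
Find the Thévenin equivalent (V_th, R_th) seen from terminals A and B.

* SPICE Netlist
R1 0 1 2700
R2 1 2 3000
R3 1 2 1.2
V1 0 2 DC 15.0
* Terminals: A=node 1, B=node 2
Step 1 — V_th is the open-circuit voltage V_A - V_B (nothing connected across the terminals).
Nodal analysis, taking node 2 as the 0 V reference.
Source V1 fixes V_0 = 15 V.
KCL at each unknown node (sum of currents leaving = 0; resistances in Ω):
  Node 1: (V_1 - 15)/2700 + (V_1 - 0)/3000 + (V_1 - 0)/1.2 = 0
Collecting terms: 0.834 × V_1 = 0.005556  =>  V_1 = 0.006661 V
V_th = V_1 - V_2 = 0.006661 - 0 = 0.006661 V
Step 2 — R_th: zero the source — replace V1 by a short circuit (node 2 merges into node 0) — and find the resistance seen between A (node 1) and B (node 0).
Reduce the network between node 1 (A) and node 0 (B) by series/parallel combination:
  Rp1 = R1 ‖ R2 ‖ R3 (parallel, all between nodes 0 and 1) = 1/(1/2700 + 1/3000 + 1/1.2) = 1.199 Ω
R_th = 1.199 Ω

Final answer: V_th = 0.006661 V, R_th = 1.199 Ω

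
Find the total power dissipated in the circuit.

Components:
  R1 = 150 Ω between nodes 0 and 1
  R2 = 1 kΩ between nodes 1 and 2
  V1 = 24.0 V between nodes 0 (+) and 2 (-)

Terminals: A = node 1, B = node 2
Nodal analysis, taking node 2 as the 0 V reference.
Source V1 fixes V_0 = 24 V.
KCL at each unknown node (sum of currents leaving = 0; resistances in Ω):
  Node 1: (V_1 - 24)/150 + (V_1 - 0)/1000 = 0
Collecting terms: 0.007667 × V_1 = 0.16  =>  V_1 = 20.87 V
Power in each resistor, P = (ΔV)²/R:
  P_R1 = (24 - 20.87)²/150 = 0.06533 W
  P_R2 = (20.87 - 0)²/1000 = 0.4355 W
P_total = P_R1 + P_R2 = 0.5009 W

Final answer: 0.5009 W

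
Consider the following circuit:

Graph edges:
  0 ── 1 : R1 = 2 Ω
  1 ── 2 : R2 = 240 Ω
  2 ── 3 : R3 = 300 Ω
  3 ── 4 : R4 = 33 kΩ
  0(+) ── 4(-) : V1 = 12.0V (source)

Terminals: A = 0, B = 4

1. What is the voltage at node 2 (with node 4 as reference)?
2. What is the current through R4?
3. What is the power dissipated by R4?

Nodal analysis, taking node 4 as the 0 V reference.
Source V1 fixes V_0 = 12 V.
KCL at each unknown node (sum of currents leaving = 0; resistances in Ω):
  Node 1: (V_1 - 12)/2 + (V_1 - V_2)/240 = 0
  Node 2: (V_2 - V_1)/240 + (V_2 - V_3)/300 = 0
  Node 3: (V_3 - V_2)/300 + (V_3 - 0)/33000 = 0
Collecting terms (coefficients in siemens):
  0.5042·V_1 - 0.004167·V_2 = 6
  0.0075·V_2 - 0.004167·V_1 - 0.003333·V_3 = 0
  0.003364·V_3 - 0.003333·V_2 = 0
Solving these 3 simultaneous equations (Gaussian elimination) gives:
  V_1 = 12 V, V_2 = 11.91 V, V_3 = 11.81 V
Part 1:
  Read off the nodal solution: V_2 = 11.91 V
Part 2:
  I_R4 = (V_3 - V_4)/R4 = (11.81 - 0)/33000 = 0.0003578 A
  Magnitude: I_R4 = 0.0003578 A
Part 3:
  I_R4 = (V_3 - V_4)/R4 = (11.81 - 0)/33000 = 0.0003578 A
  P_R4 = I_R4² × R4 = (0.0003578)² × 33000 = 0.004224 W

Final answers:
1. V_2 = 11.91 V
2. I_R4 = 0.0003578 A
3. P_R4 = 0.004224 W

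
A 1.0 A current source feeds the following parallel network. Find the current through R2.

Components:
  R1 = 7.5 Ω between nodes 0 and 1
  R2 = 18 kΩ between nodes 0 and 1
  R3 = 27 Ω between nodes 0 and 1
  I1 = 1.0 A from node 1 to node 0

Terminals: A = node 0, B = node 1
All resistors sit directly between nodes 0 and 1, so they are in parallel and share one voltage V; the full source current 1 A splits among them.
1/R_par = 1/7.5 + 1/18000 + 1/27 = 0.1704 S  =>  R_par = 5.868 Ω
V = I × R_par = 1 × 5.868 = 5.868 V
I_R2 = V/R2 = 5.868/18000 = 0.000326 A

Final answer: 0.000326 A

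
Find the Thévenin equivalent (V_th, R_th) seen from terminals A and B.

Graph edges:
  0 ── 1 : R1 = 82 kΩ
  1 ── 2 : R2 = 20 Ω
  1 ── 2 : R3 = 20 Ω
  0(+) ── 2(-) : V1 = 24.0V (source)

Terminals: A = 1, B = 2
Step 1 — V_th is the open-circuit voltage V_A - V_B (nothing connected across the terminals).
Nodal analysis, taking node 2 as the 0 V reference.
Source V1 fixes V_0 = 24 V.
KCL at each unknown node (sum of currents leaving = 0; resistances in Ω):
  Node 1: (V_1 - 24)/82000 + (V_1 - 0)/20 + (V_1 - 0)/20 = 0
Collecting terms: 0.1 × V_1 = 0.0002927  =>  V_1 = 0.002926 V
V_th = V_1 - V_2 = 0.002926 - 0 = 0.002926 V
Step 2 — R_th: zero the source — replace V1 by a short circuit (node 2 merges into node 0) — and find the resistance seen between A (node 1) and B (node 0).
Reduce the network between node 1 (A) and node 0 (B) by series/parallel combination:
  Rp1 = R1 ‖ R2 ‖ R3 (parallel, all between nodes 0 and 1) = 1/(1/82000 + 1/20 + 1/20) = 9.999 Ω
R_th = 9.999 Ω

Final answer: V_th = 0.002926 V, R_th = 9.999 Ω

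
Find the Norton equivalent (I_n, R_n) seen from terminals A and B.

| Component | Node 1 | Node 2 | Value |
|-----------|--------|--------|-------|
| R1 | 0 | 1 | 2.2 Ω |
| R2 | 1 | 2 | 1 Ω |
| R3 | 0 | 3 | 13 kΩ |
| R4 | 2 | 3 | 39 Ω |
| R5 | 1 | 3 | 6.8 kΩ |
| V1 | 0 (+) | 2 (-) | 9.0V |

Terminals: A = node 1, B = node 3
Find the Thévenin equivalent first; then I_n = V_th/R_th and R_n = R_th.
Step 1 — V_th is the open-circuit voltage V_A - V_B (nothing connected across the terminals).
Nodal analysis, taking node 2 as the 0 V reference.
Source V1 fixes V_0 = 9 V.
KCL at each unknown node (sum of currents leaving = 0; resistances in Ω):
  Node 1: (V_1 - 9)/2.2 + (V_1 - 0)/1 + (V_1 - V_3)/6800 = 0
  Node 3: (V_3 - 9)/13000 + (V_3 - 0)/39 + (V_3 - V_1)/6800 = 0
Collecting terms (coefficients in siemens):
  1.455·V_1 - 0.0001471·V_3 = 4.091
  0.02587·V_3 - 0.0001471·V_1 = 0.0006923
Determinant D = (1.455)(0.02587) - (-0.0001471)(-0.0001471) = 0.03763
V_1 = [(4.091)(0.02587) - (-0.0001471)(0.0006923)]/D = 2.812 V
V_3 = [(1.455)(0.0006923) - (4.091)(-0.0001471)]/D = 0.04276 V
V_th = V_1 - V_3 = 2.812 - 0.04276 = 2.769 V
Step 2 — R_th: zero the source — replace V1 by a short circuit (node 2 merges into node 0) — and find the resistance seen between A (node 1) and B (node 3).
Reduce the network between node 1 (A) and node 3 (B) by series/parallel combination:
  Rp1 = R1 ‖ R2 (parallel, both between nodes 0 and 1) = 1/(1/2.2 + 1/1) = 0.6875 Ω
  Rp2 = R3 ‖ R4 (parallel, both between nodes 0 and 3) = 1/(1/13000 + 1/39) = 38.88 Ω
  Rs1 = Rp1 + Rp2 (series, joined only at node 0) = 0.6875 + 38.88 = 39.57 Ω
  Rp3 = R5 ‖ Rs1 (parallel, both between nodes 1 and 3) = 1/(1/6800 + 1/39.57) = 39.34 Ω
R_th = 39.34 Ω
I_n = V_th/R_th = 2.769/39.34 = 0.07039 A, and R_n = R_th = 39.34 Ω

Final answer: I_n = 0.07039 A, R_n = 39.34 Ω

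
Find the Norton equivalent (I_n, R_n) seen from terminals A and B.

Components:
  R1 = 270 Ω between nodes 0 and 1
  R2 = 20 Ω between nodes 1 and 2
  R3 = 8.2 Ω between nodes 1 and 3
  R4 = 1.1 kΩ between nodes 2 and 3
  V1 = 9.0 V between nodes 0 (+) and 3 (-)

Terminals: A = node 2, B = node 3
Find the Thévenin equivalent first; then I_n = V_th/R_th and R_n = R_th.
Step 1 — V_th is the open-circuit voltage V_A - V_B (nothing connected across the terminals).
Nodal analysis, taking node 3 as the 0 V reference.
Source V1 fixes V_0 = 9 V.
KCL at each unknown node (sum of currents leaving = 0; resistances in Ω):
  Node 1: (V_1 - 9)/270 + (V_1 - V_2)/20 + (V_1 - 0)/8.2 = 0
  Node 2: (V_2 - V_1)/20 + (V_2 - 0)/1100 = 0
Collecting terms (coefficients in siemens):
  0.1757·V_1 - 0.05·V_2 = 0.03333
  0.05091·V_2 - 0.05·V_1 = 0
Determinant D = (0.1757)(0.05091) - (-0.05)(-0.05) = 0.006442
V_1 = [(0.03333)(0.05091) - (-0.05)(0)]/D = 0.2634 V
V_2 = [(0.1757)(0) - (0.03333)(-0.05)]/D = 0.2587 V
V_th = V_2 - V_3 = 0.2587 - 0 = 0.2587 V
Step 2 — R_th: zero the source — replace V1 by a short circuit (node 3 merges into node 0) — and find the resistance seen between A (node 2) and B (node 0).
Reduce the network between node 2 (A) and node 0 (B) by series/parallel combination:
  Rp1 = R1 ‖ R3 (parallel, both between nodes 0 and 1) = 1/(1/270 + 1/8.2) = 7.958 Ω
  Rs1 = R2 + Rp1 (series, joined only at node 1) = 20 + 7.958 = 27.96 Ω
  Rp2 = R4 ‖ Rs1 (parallel, both between nodes 0 and 2) = 1/(1/1100 + 1/27.96) = 27.27 Ω
R_th = 27.27 Ω
I_n = V_th/R_th = 0.2587/27.27 = 0.009488 A, and R_n = R_th = 27.27 Ω

Final answer: I_n = 0.009488 A, R_n = 27.27 Ω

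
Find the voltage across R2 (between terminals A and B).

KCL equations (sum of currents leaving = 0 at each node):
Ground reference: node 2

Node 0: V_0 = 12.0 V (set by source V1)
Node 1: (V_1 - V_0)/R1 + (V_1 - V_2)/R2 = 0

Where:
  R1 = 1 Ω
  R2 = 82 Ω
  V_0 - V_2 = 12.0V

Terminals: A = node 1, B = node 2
R1 and R2 are in series across V1 (node 0 → node 1 → node 2), and the output A–B is taken across R2, so this is a voltage divider.
Series current: I = V1/(R1 + R2) = 12/(1 + 82) = 12/83 = 0.1446 A
V_R2 = I × R2 = V1 × R2/(R1 + R2) = 12 × 82/83 = 11.86 V

Final answer: 11.86 V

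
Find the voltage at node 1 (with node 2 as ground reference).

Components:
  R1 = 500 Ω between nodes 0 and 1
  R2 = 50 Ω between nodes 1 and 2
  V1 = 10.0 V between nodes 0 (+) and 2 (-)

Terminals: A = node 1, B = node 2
Nodal analysis, taking node 2 as the 0 V reference.
Source V1 fixes V_0 = 10 V.
KCL at each unknown node (sum of currents leaving = 0; resistances in Ω):
  Node 1: (V_1 - 10)/500 + (V_1 - 0)/50 = 0
Collecting terms: 0.022 × V_1 = 0.02  =>  V_1 = 0.9091 V
The requested potential is V_1 = 0.9091 V.

Final answer: V_1 = 0.9091 V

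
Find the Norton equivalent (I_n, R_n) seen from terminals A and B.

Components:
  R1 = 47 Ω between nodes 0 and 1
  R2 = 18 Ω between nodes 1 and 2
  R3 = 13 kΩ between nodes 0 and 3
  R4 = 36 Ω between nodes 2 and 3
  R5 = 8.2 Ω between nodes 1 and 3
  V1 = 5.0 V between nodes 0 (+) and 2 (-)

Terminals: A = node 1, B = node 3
Find the Thévenin equivalent first; then I_n = V_th/R_th and R_n = R_th.
Step 1 — V_th is the open-circuit voltage V_A - V_B (nothing connected across the terminals).
Nodal analysis, taking node 2 as the 0 V reference.
Source V1 fixes V_0 = 5 V.
KCL at each unknown node (sum of currents leaving = 0; resistances in Ω):
  Node 1: (V_1 - 5)/47 + (V_1 - 0)/18 + (V_1 - V_3)/8.2 = 0
  Node 3: (V_3 - 5)/13000 + (V_3 - 0)/36 + (V_3 - V_1)/8.2 = 0
Collecting terms (coefficients in siemens):
  0.1988·V_1 - 0.122·V_3 = 0.1064
  0.1498·V_3 - 0.122·V_1 = 0.0003846
Determinant D = (0.1988)(0.1498) - (-0.122)(-0.122) = 0.01491
V_1 = [(0.1064)(0.1498) - (-0.122)(0.0003846)]/D = 1.072 V
V_3 = [(0.1988)(0.0003846) - (0.1064)(-0.122)]/D = 0.8754 V
V_th = V_1 - V_3 = 1.072 - 0.8754 = 0.1968 V
Step 2 — R_th: zero the source — replace V1 by a short circuit (node 2 merges into node 0) — and find the resistance seen between A (node 1) and B (node 3).
Reduce the network between node 1 (A) and node 3 (B) by series/parallel combination:
  Rp1 = R1 ‖ R2 (parallel, both between nodes 0 and 1) = 1/(1/47 + 1/18) = 13.02 Ω
  Rp2 = R3 ‖ R4 (parallel, both between nodes 0 and 3) = 1/(1/13000 + 1/36) = 35.9 Ω
  Rs1 = Rp1 + Rp2 (series, joined only at node 0) = 13.02 + 35.9 = 48.92 Ω
  Rp3 = R5 ‖ Rs1 (parallel, both between nodes 1 and 3) = 1/(1/8.2 + 1/48.92) = 7.023 Ω
R_th = 7.023 Ω
I_n = V_th/R_th = 0.1968/7.023 = 0.02802 A, and R_n = R_th = 7.023 Ω

Final answer: I_n = 0.02802 A, R_n = 7.023 Ω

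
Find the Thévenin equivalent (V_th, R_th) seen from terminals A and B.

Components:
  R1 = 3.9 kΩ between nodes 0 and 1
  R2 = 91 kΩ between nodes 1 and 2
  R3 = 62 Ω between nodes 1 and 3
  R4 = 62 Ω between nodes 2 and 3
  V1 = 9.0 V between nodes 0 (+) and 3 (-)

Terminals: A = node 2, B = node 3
Step 1 — V_th is the open-circuit voltage V_A - V_B (nothing connected across the terminals).
Nodal analysis, taking node 3 as the 0 V reference.
Source V1 fixes V_0 = 9 V.
KCL at each unknown node (sum of currents leaving = 0; resistances in Ω):
  Node 1: (V_1 - 9)/3900 + (V_1 - V_2)/91000 + (V_1 - 0)/62 = 0
  Node 2: (V_2 - V_1)/91000 + (V_2 - 0)/62 = 0
Collecting terms (coefficients in siemens):
  0.0164·V_1 - 0.00001099·V_2 = 0.002308
  0.01614·V_2 - 0.00001099·V_1 = 0
Determinant D = (0.0164)(0.01614) - (-0.00001099)(-0.00001099) = 0.0002646
V_1 = [(0.002308)(0.01614) - (-0.00001099)(0)]/D = 0.1407 V
V_2 = [(0.0164)(0) - (0.002308)(-0.00001099)]/D = 0.00009583 V
V_th = V_2 - V_3 = 0.00009583 - 0 = 0.00009583 V
Step 2 — R_th: zero the source — replace V1 by a short circuit (node 3 merges into node 0) — and find the resistance seen between A (node 2) and B (node 0).
Reduce the network between node 2 (A) and node 0 (B) by series/parallel combination:
  Rp1 = R1 ‖ R3 (parallel, both between nodes 0 and 1) = 1/(1/3900 + 1/62) = 61.03 Ω
  Rs1 = R2 + Rp1 (series, joined only at node 1) = 91000 + 61.03 = 91060 Ω
  Rp2 = R4 ‖ Rs1 (parallel, both between nodes 0 and 2) = 1/(1/62 + 1/91060) = 61.96 Ω
R_th = 61.96 Ω

Final answer: V_th = 9.583e-05 V, R_th = 61.96 Ω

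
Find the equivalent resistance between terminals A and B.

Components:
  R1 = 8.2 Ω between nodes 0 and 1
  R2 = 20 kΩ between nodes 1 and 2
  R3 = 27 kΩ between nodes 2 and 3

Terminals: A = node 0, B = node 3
Reduce the network between node 0 (A) and node 3 (B) by series/parallel combination:
  Rs1 = R1 + R2 (series, joined only at node 1) = 8.2 + 20000 = 20010 Ω
  Rs2 = R3 + Rs1 (series, joined only at node 2) = 27000 + 20010 = 47010 Ω
R_eq = 47.01 kΩ

Final answer: 47.01 kΩ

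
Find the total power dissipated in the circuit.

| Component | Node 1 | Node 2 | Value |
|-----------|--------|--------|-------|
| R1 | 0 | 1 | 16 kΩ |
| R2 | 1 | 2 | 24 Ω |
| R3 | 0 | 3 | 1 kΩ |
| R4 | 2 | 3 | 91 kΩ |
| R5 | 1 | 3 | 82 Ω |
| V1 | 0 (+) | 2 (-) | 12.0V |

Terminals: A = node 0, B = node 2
Nodal analysis, taking node 2 as the 0 V reference.
Source V1 fixes V_0 = 12 V.
KCL at each unknown node (sum of currents leaving = 0; resistances in Ω):
  Node 1: (V_1 - 12)/16000 + (V_1 - 0)/24 + (V_1 - V_3)/82 = 0
  Node 3: (V_3 - 12)/1000 + (V_3 - 0)/91000 + (V_3 - V_1)/82 = 0
Collecting terms (coefficients in siemens):
  0.05392·V_1 - 0.0122·V_3 = 0.00075
  0.01321·V_3 - 0.0122·V_1 = 0.012
Determinant D = (0.05392)(0.01321) - (-0.0122)(-0.0122) = 0.0005634
V_1 = [(0.00075)(0.01321) - (-0.0122)(0.012)]/D = 0.2773 V
V_3 = [(0.05392)(0.012) - (0.00075)(-0.0122)]/D = 1.165 V
Power in each resistor, P = (ΔV)²/R:
  P_R1 = (12 - 0.2773)²/16000 = 0.008589 W
  P_R2 = (0.2773 - 0)²/24 = 0.003204 W
  P_R3 = (12 - 1.165)²/1000 = 0.1174 W
  P_R4 = (0 - 1.165)²/91000 = 0.00001491 W
  P_R5 = (0.2773 - 1.165)²/82 = 0.009604 W
P_total = P_R1 + P_R2 + P_R3 + P_R4 + P_R5 = 0.1388 W

Final answer: 0.1388 W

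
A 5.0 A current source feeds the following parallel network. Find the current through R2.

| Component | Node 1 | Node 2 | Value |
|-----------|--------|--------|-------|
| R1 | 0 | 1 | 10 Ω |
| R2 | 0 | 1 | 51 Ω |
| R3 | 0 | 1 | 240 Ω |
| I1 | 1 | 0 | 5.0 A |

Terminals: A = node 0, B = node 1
All resistors sit directly between nodes 0 and 1, so they are in parallel and share one voltage V; the full source current 5 A splits among them.
1/R_par = 1/10 + 1/51 + 1/240 = 0.1238 S  =>  R_par = 8.079 Ω
V = I × R_par = 5 × 8.079 = 40.4 V
I_R2 = V/R2 = 40.4/51 = 0.7921 A

Final answer: 0.7921 A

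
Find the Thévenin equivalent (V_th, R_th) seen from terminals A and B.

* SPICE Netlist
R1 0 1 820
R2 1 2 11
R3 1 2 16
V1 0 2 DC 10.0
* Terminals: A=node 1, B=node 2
Step 1 — V_th is the open-circuit voltage V_A - V_B (nothing connected across the terminals).
Nodal analysis, taking node 2 as the 0 V reference.
Source V1 fixes V_0 = 10 V.
KCL at each unknown node (sum of currents leaving = 0; resistances in Ω):
  Node 1: (V_1 - 10)/820 + (V_1 - 0)/11 + (V_1 - 0)/16 = 0
Collecting terms: 0.1546 × V_1 = 0.0122  =>  V_1 = 0.07887 V
V_th = V_1 - V_2 = 0.07887 - 0 = 0.07887 V
Step 2 — R_th: zero the source — replace V1 by a short circuit (node 2 merges into node 0) — and find the resistance seen between A (node 1) and B (node 0).
Reduce the network between node 1 (A) and node 0 (B) by series/parallel combination:
  Rp1 = R1 ‖ R2 ‖ R3 (parallel, all between nodes 0 and 1) = 1/(1/820 + 1/11 + 1/16) = 6.467 Ω
R_th = 6.467 Ω

Final answer: V_th = 0.07887 V, R_th = 6.467 Ω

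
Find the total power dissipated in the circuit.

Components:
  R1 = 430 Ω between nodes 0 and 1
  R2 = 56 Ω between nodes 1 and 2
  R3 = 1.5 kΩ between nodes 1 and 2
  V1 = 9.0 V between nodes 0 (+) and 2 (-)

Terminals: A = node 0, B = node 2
Nodal analysis, taking node 2 as the 0 V reference.
Source V1 fixes V_0 = 9 V.
KCL at each unknown node (sum of currents leaving = 0; resistances in Ω):
  Node 1: (V_1 - 9)/430 + (V_1 - 0)/56 + (V_1 - 0)/1500 = 0
Collecting terms: 0.02085 × V_1 = 0.02093  =>  V_1 = 1.004 V
Power in each resistor, P = (ΔV)²/R:
  P_R1 = (9 - 1.004)²/430 = 0.1487 W
  P_R2 = (1.004 - 0)²/56 = 0.018 W
  P_R3 = (1.004 - 0)²/1500 = 0.0006718 W
P_total = P_R1 + P_R2 + P_R3 = 0.1674 W

Final answer: 0.1674 W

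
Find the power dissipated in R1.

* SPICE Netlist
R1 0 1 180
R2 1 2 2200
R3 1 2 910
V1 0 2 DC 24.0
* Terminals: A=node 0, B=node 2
Nodal analysis, taking node 2 as the 0 V reference.
Source V1 fixes V_0 = 24 V.
KCL at each unknown node (sum of currents leaving = 0; resistances in Ω):
  Node 1: (V_1 - 24)/180 + (V_1 - 0)/2200 + (V_1 - 0)/910 = 0
Collecting terms: 0.007109 × V_1 = 0.1333  =>  V_1 = 18.76 V
I_R1 = (V_0 - V_1)/R1 = (24 - 18.76)/180 = 0.02914 A
P_R1 = I_R1² × R1 = (0.02914)² × 180 = 0.1528 W

Final answer: 0.1528 W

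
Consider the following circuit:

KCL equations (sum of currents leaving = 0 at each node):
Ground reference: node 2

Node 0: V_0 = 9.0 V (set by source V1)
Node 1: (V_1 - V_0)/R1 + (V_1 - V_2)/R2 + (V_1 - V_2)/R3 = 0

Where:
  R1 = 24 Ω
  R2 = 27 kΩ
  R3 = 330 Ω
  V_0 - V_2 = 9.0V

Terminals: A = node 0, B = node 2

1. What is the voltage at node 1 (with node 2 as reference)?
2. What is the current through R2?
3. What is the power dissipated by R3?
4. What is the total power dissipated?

Nodal analysis, taking node 2 as the 0 V reference.
Source V1 fixes V_0 = 9 V.
KCL at each unknown node (sum of currents leaving = 0; resistances in Ω):
  Node 1: (V_1 - 9)/24 + (V_1 - 0)/27000 + (V_1 - 0)/330 = 0
Collecting terms: 0.04473 × V_1 = 0.375  =>  V_1 = 8.383 V
Part 1:
  Read off the nodal solution: V_1 = 8.383 V
Part 2:
  I_R2 = (V_1 - V_2)/R2 = (8.383 - 0)/27000 = 0.0003105 A
  Magnitude: I_R2 = 0.0003105 A
Part 3:
  I_R3 = (V_1 - V_2)/R3 = (8.383 - 0)/330 = 0.0254 A
  P_R3 = I_R3² × R3 = (0.0254)² × 330 = 0.2129 W
Part 4:
  Power in each resistor, P = (ΔV)²/R:
    P_R1 = (9 - 8.383)²/24 = 0.01587 W
    P_R2 = (8.383 - 0)²/27000 = 0.002603 W
    P_R3 = (8.383 - 0)²/330 = 0.2129 W
  P_total = P_R1 + P_R2 + P_R3 = 0.2314 W

Final answers:
1. V_1 = 8.383 V
2. I_R2 = 0.0003105 A
3. P_R3 = 0.2129 W
4. P_total = 0.2314 W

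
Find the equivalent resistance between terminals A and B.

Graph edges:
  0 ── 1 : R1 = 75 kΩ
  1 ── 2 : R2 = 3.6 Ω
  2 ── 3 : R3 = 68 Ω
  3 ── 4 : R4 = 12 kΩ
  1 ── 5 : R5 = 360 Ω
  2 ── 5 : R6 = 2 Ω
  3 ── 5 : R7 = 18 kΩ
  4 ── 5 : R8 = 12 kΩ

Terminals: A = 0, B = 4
The network is not a plain series/parallel combination. Inject a 1 A test current into terminal A (node 0) and return it from terminal B (node 4); then R_eq = V_A / (1 A).
Nodal analysis, taking node 4 as the 0 V reference.
Current source I_test pushes 1 A into node 0 and draws it out of node 4.
KCL at each unknown node (sum of currents leaving = 0; resistances in Ω):
  Node 0: (V_0 - V_1)/75000 - 1 = 0
  Node 1: (V_1 - V_0)/75000 + (V_1 - V_2)/3.6 + (V_1 - V_5)/360 = 0
  Node 2: (V_2 - V_1)/3.6 + (V_2 - V_3)/68 + (V_2 - V_5)/2 = 0
  Node 3: (V_3 - V_2)/68 + (V_3 - 0)/12000 + (V_3 - V_5)/18000 = 0
  Node 5: (V_5 - V_1)/360 + (V_5 - V_2)/2 + (V_5 - V_3)/18000 + (V_5 - 0)/12000 = 0
Collecting terms (coefficients in siemens):
  0.00001333·V_0 - 0.00001333·V_1 = 1
  0.2806·V_1 - 0.00001333·V_0 - 0.2778·V_2 - 0.002778·V_5 = 0
  0.7925·V_2 - 0.2778·V_1 - 0.01471·V_3 - 0.5·V_5 = 0
  0.01484·V_3 - 0.01471·V_2 - 0.00005556·V_5 = 0
  0.5029·V_5 - 0.002778·V_1 - 0.5·V_2 - 0.00005556·V_3 = 0
Solving these 5 simultaneous equations (Gaussian elimination) gives:
  V_0 = 81020 V, V_1 = 6021 V, V_2 = 6017 V, V_3 = 5984 V
  V_5 = 6016 V
R_eq = V_0 / 1 A = 81020 Ω = 81.02 kΩ

Final answer: 81.02 kΩ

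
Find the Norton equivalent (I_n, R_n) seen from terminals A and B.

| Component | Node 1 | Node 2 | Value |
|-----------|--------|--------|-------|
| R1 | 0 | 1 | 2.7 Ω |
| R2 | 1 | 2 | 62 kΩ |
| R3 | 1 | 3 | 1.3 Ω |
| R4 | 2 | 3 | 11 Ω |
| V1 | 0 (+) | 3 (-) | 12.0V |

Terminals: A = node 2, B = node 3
Find the Thévenin equivalent first; then I_n = V_th/R_th and R_n = R_th.
Step 1 — V_th is the open-circuit voltage V_A - V_B (nothing connected across the terminals).
Nodal analysis, taking node 3 as the 0 V reference.
Source V1 fixes V_0 = 12 V.
KCL at each unknown node (sum of currents leaving = 0; resistances in Ω):
  Node 1: (V_1 - 12)/2.7 + (V_1 - V_2)/62000 + (V_1 - 0)/1.3 = 0
  Node 2: (V_2 - V_1)/62000 + (V_2 - 0)/11 = 0
Collecting terms (coefficients in siemens):
  1.14·V_1 - 0.00001613·V_2 = 4.444
  0.09093·V_2 - 0.00001613·V_1 = 0
Determinant D = (1.14)(0.09093) - (-0.00001613)(-0.00001613) = 0.1036
V_1 = [(4.444)(0.09093) - (-0.00001613)(0)]/D = 3.9 V
V_2 = [(1.14)(0) - (4.444)(-0.00001613)]/D = 0.0006918 V
V_th = V_2 - V_3 = 0.0006918 - 0 = 0.0006918 V
Step 2 — R_th: zero the source — replace V1 by a short circuit (node 3 merges into node 0) — and find the resistance seen between A (node 2) and B (node 0).
Reduce the network between node 2 (A) and node 0 (B) by series/parallel combination:
  Rp1 = R1 ‖ R3 (parallel, both between nodes 0 and 1) = 1/(1/2.7 + 1/1.3) = 0.8775 Ω
  Rs1 = R2 + Rp1 (series, joined only at node 1) = 62000 + 0.8775 = 62000 Ω
  Rp2 = R4 ‖ Rs1 (parallel, both between nodes 0 and 2) = 1/(1/11 + 1/62000) = 11 Ω
R_th = 11 Ω
I_n = V_th/R_th = 0.0006918/11 = 0.0000629 A, and R_n = R_th = 11 Ω

Final answer: I_n = 6.29e-05 A, R_n = 11 Ω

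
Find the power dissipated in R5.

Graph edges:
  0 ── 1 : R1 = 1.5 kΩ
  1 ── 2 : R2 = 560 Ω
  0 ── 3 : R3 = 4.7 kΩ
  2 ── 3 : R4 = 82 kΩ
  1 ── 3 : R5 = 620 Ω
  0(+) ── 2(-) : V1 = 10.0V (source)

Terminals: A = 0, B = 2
Nodal analysis, taking node 2 as the 0 V reference.
Source V1 fixes V_0 = 10 V.
KCL at each unknown node (sum of currents leaving = 0; resistances in Ω):
  Node 1: (V_1 - 10)/1500 + (V_1 - 0)/560 + (V_1 - V_3)/620 = 0
  Node 3: (V_3 - 10)/4700 + (V_3 - 0)/82000 + (V_3 - V_1)/620 = 0
Collecting terms (coefficients in siemens):
  0.004065·V_1 - 0.001613·V_3 = 0.006667
  0.001838·V_3 - 0.001613·V_1 = 0.002128
Determinant D = (0.004065)(0.001838) - (-0.001613)(-0.001613) = 0.00000487
V_1 = [(0.006667)(0.001838) - (-0.001613)(0.002128)]/D = 3.221 V
V_3 = [(0.004065)(0.002128) - (0.006667)(-0.001613)]/D = 3.984 V
I_R5 = (V_1 - V_3)/R5 = (3.221 - 3.984)/620 = -0.001231 A
P_R5 = I_R5² × R5 = (-0.001231)² × 620 = 0.0009401 W

Final answer: 0.0009401 W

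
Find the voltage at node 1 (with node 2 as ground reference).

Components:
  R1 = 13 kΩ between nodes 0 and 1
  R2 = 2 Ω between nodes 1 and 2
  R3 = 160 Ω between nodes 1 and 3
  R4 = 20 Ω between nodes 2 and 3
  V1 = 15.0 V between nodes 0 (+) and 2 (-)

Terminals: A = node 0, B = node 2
Nodal analysis, taking node 2 as the 0 V reference.
Source V1 fixes V_0 = 15 V.
KCL at each unknown node (sum of currents leaving = 0; resistances in Ω):
  Node 1: (V_1 - 15)/13000 + (V_1 - 0)/2 + (V_1 - V_3)/160 = 0
  Node 3: (V_3 - V_1)/160 + (V_3 - 0)/20 = 0
Collecting terms (coefficients in siemens):
  0.5063·V_1 - 0.00625·V_3 = 0.001154
  0.05625·V_3 - 0.00625·V_1 = 0
Determinant D = (0.5063)(0.05625) - (-0.00625)(-0.00625) = 0.02844
V_1 = [(0.001154)(0.05625) - (-0.00625)(0)]/D = 0.002282 V
V_3 = [(0.5063)(0) - (0.001154)(-0.00625)]/D = 0.0002536 V
The requested potential is V_1 = 0.002282 V.

Final answer: V_1 = 0.002282 V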